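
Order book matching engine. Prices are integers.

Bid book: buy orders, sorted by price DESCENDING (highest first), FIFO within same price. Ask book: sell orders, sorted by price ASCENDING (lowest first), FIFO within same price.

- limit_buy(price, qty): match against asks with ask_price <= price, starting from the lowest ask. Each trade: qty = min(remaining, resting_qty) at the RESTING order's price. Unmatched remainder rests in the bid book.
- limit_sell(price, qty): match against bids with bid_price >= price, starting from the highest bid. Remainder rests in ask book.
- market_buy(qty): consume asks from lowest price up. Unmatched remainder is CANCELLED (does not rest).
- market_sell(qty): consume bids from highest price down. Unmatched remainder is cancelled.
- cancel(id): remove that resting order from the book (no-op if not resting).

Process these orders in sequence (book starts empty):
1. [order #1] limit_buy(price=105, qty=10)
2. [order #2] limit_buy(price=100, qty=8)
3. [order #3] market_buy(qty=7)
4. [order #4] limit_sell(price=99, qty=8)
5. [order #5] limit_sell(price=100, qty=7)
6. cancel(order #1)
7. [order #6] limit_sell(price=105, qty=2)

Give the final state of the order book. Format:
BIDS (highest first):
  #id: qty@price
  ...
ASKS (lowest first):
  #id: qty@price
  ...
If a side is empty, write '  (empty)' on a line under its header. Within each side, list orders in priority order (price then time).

After op 1 [order #1] limit_buy(price=105, qty=10): fills=none; bids=[#1:10@105] asks=[-]
After op 2 [order #2] limit_buy(price=100, qty=8): fills=none; bids=[#1:10@105 #2:8@100] asks=[-]
After op 3 [order #3] market_buy(qty=7): fills=none; bids=[#1:10@105 #2:8@100] asks=[-]
After op 4 [order #4] limit_sell(price=99, qty=8): fills=#1x#4:8@105; bids=[#1:2@105 #2:8@100] asks=[-]
After op 5 [order #5] limit_sell(price=100, qty=7): fills=#1x#5:2@105 #2x#5:5@100; bids=[#2:3@100] asks=[-]
After op 6 cancel(order #1): fills=none; bids=[#2:3@100] asks=[-]
After op 7 [order #6] limit_sell(price=105, qty=2): fills=none; bids=[#2:3@100] asks=[#6:2@105]

Answer: BIDS (highest first):
  #2: 3@100
ASKS (lowest first):
  #6: 2@105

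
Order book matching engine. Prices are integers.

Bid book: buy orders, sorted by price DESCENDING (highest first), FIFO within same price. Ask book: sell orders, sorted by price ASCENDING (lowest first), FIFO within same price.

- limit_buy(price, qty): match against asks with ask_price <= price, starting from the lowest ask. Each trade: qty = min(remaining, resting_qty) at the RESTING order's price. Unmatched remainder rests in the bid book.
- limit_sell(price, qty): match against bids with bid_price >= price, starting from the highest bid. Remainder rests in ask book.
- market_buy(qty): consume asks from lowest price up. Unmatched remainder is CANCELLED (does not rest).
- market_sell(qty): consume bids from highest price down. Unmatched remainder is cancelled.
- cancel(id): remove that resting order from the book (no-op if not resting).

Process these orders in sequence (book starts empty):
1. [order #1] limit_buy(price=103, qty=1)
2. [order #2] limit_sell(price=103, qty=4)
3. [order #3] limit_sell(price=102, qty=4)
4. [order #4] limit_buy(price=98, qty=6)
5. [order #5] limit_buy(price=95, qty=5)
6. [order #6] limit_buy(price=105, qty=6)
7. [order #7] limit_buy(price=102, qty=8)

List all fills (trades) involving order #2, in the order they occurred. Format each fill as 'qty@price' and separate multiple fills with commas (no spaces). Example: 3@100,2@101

After op 1 [order #1] limit_buy(price=103, qty=1): fills=none; bids=[#1:1@103] asks=[-]
After op 2 [order #2] limit_sell(price=103, qty=4): fills=#1x#2:1@103; bids=[-] asks=[#2:3@103]
After op 3 [order #3] limit_sell(price=102, qty=4): fills=none; bids=[-] asks=[#3:4@102 #2:3@103]
After op 4 [order #4] limit_buy(price=98, qty=6): fills=none; bids=[#4:6@98] asks=[#3:4@102 #2:3@103]
After op 5 [order #5] limit_buy(price=95, qty=5): fills=none; bids=[#4:6@98 #5:5@95] asks=[#3:4@102 #2:3@103]
After op 6 [order #6] limit_buy(price=105, qty=6): fills=#6x#3:4@102 #6x#2:2@103; bids=[#4:6@98 #5:5@95] asks=[#2:1@103]
After op 7 [order #7] limit_buy(price=102, qty=8): fills=none; bids=[#7:8@102 #4:6@98 #5:5@95] asks=[#2:1@103]

Answer: 1@103,2@103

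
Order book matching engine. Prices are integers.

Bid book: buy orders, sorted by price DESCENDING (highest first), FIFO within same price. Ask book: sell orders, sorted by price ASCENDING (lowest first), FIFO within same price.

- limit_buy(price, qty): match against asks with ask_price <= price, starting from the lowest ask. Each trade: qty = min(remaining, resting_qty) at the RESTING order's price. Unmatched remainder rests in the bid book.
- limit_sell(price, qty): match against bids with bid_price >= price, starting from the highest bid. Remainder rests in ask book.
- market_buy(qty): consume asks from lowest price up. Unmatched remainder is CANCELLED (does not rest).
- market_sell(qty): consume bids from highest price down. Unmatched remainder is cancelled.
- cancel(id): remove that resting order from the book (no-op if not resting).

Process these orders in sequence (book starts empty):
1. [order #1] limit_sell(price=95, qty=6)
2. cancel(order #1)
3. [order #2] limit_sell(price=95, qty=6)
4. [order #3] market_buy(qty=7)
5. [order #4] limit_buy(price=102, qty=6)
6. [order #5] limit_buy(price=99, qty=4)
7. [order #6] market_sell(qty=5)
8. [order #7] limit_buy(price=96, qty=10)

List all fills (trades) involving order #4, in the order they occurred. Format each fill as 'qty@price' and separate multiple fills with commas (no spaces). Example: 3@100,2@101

Answer: 5@102

Derivation:
After op 1 [order #1] limit_sell(price=95, qty=6): fills=none; bids=[-] asks=[#1:6@95]
After op 2 cancel(order #1): fills=none; bids=[-] asks=[-]
After op 3 [order #2] limit_sell(price=95, qty=6): fills=none; bids=[-] asks=[#2:6@95]
After op 4 [order #3] market_buy(qty=7): fills=#3x#2:6@95; bids=[-] asks=[-]
After op 5 [order #4] limit_buy(price=102, qty=6): fills=none; bids=[#4:6@102] asks=[-]
After op 6 [order #5] limit_buy(price=99, qty=4): fills=none; bids=[#4:6@102 #5:4@99] asks=[-]
After op 7 [order #6] market_sell(qty=5): fills=#4x#6:5@102; bids=[#4:1@102 #5:4@99] asks=[-]
After op 8 [order #7] limit_buy(price=96, qty=10): fills=none; bids=[#4:1@102 #5:4@99 #7:10@96] asks=[-]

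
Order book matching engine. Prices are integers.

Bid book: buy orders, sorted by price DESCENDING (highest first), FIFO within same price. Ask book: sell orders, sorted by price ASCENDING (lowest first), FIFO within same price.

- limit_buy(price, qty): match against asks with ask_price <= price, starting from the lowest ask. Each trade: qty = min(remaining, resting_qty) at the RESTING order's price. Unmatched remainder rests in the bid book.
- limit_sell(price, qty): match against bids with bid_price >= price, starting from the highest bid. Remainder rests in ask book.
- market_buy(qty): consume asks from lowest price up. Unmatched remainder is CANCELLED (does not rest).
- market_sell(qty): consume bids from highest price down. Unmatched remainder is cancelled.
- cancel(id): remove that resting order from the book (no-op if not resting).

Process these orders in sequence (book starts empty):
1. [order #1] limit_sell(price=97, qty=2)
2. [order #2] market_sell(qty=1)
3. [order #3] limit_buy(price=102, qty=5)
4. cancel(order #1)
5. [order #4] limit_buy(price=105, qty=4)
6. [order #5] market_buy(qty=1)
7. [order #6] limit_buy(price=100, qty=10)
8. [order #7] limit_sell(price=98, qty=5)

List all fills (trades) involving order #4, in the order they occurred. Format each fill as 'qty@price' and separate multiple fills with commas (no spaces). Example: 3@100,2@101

Answer: 4@105

Derivation:
After op 1 [order #1] limit_sell(price=97, qty=2): fills=none; bids=[-] asks=[#1:2@97]
After op 2 [order #2] market_sell(qty=1): fills=none; bids=[-] asks=[#1:2@97]
After op 3 [order #3] limit_buy(price=102, qty=5): fills=#3x#1:2@97; bids=[#3:3@102] asks=[-]
After op 4 cancel(order #1): fills=none; bids=[#3:3@102] asks=[-]
After op 5 [order #4] limit_buy(price=105, qty=4): fills=none; bids=[#4:4@105 #3:3@102] asks=[-]
After op 6 [order #5] market_buy(qty=1): fills=none; bids=[#4:4@105 #3:3@102] asks=[-]
After op 7 [order #6] limit_buy(price=100, qty=10): fills=none; bids=[#4:4@105 #3:3@102 #6:10@100] asks=[-]
After op 8 [order #7] limit_sell(price=98, qty=5): fills=#4x#7:4@105 #3x#7:1@102; bids=[#3:2@102 #6:10@100] asks=[-]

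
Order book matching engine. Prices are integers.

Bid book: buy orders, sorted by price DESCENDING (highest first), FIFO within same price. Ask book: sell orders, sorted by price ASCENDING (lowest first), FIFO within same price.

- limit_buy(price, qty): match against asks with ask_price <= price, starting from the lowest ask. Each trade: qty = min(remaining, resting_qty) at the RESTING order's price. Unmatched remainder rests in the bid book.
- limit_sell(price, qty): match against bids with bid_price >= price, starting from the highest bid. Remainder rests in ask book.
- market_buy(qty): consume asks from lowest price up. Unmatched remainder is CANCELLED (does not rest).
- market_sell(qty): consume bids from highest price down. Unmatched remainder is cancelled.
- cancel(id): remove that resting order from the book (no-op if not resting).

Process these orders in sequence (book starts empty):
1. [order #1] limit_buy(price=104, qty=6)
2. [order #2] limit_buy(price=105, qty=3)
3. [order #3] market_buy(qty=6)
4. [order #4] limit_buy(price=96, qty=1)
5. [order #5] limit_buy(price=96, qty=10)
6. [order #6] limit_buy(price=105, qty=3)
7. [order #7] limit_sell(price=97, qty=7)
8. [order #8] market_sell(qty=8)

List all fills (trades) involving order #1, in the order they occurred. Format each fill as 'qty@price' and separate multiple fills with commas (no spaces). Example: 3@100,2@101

Answer: 1@104,5@104

Derivation:
After op 1 [order #1] limit_buy(price=104, qty=6): fills=none; bids=[#1:6@104] asks=[-]
After op 2 [order #2] limit_buy(price=105, qty=3): fills=none; bids=[#2:3@105 #1:6@104] asks=[-]
After op 3 [order #3] market_buy(qty=6): fills=none; bids=[#2:3@105 #1:6@104] asks=[-]
After op 4 [order #4] limit_buy(price=96, qty=1): fills=none; bids=[#2:3@105 #1:6@104 #4:1@96] asks=[-]
After op 5 [order #5] limit_buy(price=96, qty=10): fills=none; bids=[#2:3@105 #1:6@104 #4:1@96 #5:10@96] asks=[-]
After op 6 [order #6] limit_buy(price=105, qty=3): fills=none; bids=[#2:3@105 #6:3@105 #1:6@104 #4:1@96 #5:10@96] asks=[-]
After op 7 [order #7] limit_sell(price=97, qty=7): fills=#2x#7:3@105 #6x#7:3@105 #1x#7:1@104; bids=[#1:5@104 #4:1@96 #5:10@96] asks=[-]
After op 8 [order #8] market_sell(qty=8): fills=#1x#8:5@104 #4x#8:1@96 #5x#8:2@96; bids=[#5:8@96] asks=[-]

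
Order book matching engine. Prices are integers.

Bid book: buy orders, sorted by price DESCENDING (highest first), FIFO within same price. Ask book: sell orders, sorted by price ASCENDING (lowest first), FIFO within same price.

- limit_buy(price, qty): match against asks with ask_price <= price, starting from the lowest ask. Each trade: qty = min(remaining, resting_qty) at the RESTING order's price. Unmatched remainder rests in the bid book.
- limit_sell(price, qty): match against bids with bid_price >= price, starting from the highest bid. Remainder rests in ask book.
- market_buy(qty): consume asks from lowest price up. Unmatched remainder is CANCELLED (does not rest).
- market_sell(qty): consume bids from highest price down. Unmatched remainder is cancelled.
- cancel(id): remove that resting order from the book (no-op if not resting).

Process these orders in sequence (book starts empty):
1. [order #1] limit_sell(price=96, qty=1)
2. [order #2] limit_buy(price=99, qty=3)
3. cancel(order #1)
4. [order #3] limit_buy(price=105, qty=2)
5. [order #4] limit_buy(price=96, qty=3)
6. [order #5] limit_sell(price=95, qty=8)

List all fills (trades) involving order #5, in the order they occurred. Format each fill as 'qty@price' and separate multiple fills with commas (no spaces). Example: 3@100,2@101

Answer: 2@105,2@99,3@96

Derivation:
After op 1 [order #1] limit_sell(price=96, qty=1): fills=none; bids=[-] asks=[#1:1@96]
After op 2 [order #2] limit_buy(price=99, qty=3): fills=#2x#1:1@96; bids=[#2:2@99] asks=[-]
After op 3 cancel(order #1): fills=none; bids=[#2:2@99] asks=[-]
After op 4 [order #3] limit_buy(price=105, qty=2): fills=none; bids=[#3:2@105 #2:2@99] asks=[-]
After op 5 [order #4] limit_buy(price=96, qty=3): fills=none; bids=[#3:2@105 #2:2@99 #4:3@96] asks=[-]
After op 6 [order #5] limit_sell(price=95, qty=8): fills=#3x#5:2@105 #2x#5:2@99 #4x#5:3@96; bids=[-] asks=[#5:1@95]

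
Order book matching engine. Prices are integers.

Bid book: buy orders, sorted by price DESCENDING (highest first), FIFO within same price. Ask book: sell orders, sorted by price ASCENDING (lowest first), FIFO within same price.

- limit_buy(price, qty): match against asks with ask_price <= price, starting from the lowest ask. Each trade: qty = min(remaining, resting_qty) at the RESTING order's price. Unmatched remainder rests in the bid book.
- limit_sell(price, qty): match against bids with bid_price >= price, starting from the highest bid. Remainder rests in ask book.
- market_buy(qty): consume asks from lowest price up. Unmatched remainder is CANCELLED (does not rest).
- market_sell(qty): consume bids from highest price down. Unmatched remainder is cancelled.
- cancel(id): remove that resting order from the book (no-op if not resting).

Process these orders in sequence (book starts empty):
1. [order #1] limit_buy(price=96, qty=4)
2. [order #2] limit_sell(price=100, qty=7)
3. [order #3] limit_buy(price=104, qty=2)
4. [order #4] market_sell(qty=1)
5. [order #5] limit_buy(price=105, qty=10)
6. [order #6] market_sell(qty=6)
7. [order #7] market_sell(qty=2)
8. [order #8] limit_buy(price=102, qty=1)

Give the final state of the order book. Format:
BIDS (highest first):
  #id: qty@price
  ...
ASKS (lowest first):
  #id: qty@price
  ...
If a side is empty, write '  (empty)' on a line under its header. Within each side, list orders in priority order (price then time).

After op 1 [order #1] limit_buy(price=96, qty=4): fills=none; bids=[#1:4@96] asks=[-]
After op 2 [order #2] limit_sell(price=100, qty=7): fills=none; bids=[#1:4@96] asks=[#2:7@100]
After op 3 [order #3] limit_buy(price=104, qty=2): fills=#3x#2:2@100; bids=[#1:4@96] asks=[#2:5@100]
After op 4 [order #4] market_sell(qty=1): fills=#1x#4:1@96; bids=[#1:3@96] asks=[#2:5@100]
After op 5 [order #5] limit_buy(price=105, qty=10): fills=#5x#2:5@100; bids=[#5:5@105 #1:3@96] asks=[-]
After op 6 [order #6] market_sell(qty=6): fills=#5x#6:5@105 #1x#6:1@96; bids=[#1:2@96] asks=[-]
After op 7 [order #7] market_sell(qty=2): fills=#1x#7:2@96; bids=[-] asks=[-]
After op 8 [order #8] limit_buy(price=102, qty=1): fills=none; bids=[#8:1@102] asks=[-]

Answer: BIDS (highest first):
  #8: 1@102
ASKS (lowest first):
  (empty)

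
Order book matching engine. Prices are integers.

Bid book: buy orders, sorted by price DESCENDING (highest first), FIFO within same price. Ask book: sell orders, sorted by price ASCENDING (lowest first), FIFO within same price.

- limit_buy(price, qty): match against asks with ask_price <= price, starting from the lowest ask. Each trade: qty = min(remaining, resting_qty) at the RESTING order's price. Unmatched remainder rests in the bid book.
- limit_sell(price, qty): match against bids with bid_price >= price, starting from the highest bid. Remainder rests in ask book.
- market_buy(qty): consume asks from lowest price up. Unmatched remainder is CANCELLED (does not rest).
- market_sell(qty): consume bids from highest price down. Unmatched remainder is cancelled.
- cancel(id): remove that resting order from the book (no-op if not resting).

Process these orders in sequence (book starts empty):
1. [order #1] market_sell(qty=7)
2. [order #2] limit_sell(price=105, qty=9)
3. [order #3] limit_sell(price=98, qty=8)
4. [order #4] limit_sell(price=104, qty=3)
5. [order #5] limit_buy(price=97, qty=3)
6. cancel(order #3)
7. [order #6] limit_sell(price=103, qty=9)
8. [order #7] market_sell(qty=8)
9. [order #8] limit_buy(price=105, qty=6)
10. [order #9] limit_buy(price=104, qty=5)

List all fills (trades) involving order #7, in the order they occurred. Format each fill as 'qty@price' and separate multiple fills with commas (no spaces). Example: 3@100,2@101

Answer: 3@97

Derivation:
After op 1 [order #1] market_sell(qty=7): fills=none; bids=[-] asks=[-]
After op 2 [order #2] limit_sell(price=105, qty=9): fills=none; bids=[-] asks=[#2:9@105]
After op 3 [order #3] limit_sell(price=98, qty=8): fills=none; bids=[-] asks=[#3:8@98 #2:9@105]
After op 4 [order #4] limit_sell(price=104, qty=3): fills=none; bids=[-] asks=[#3:8@98 #4:3@104 #2:9@105]
After op 5 [order #5] limit_buy(price=97, qty=3): fills=none; bids=[#5:3@97] asks=[#3:8@98 #4:3@104 #2:9@105]
After op 6 cancel(order #3): fills=none; bids=[#5:3@97] asks=[#4:3@104 #2:9@105]
After op 7 [order #6] limit_sell(price=103, qty=9): fills=none; bids=[#5:3@97] asks=[#6:9@103 #4:3@104 #2:9@105]
After op 8 [order #7] market_sell(qty=8): fills=#5x#7:3@97; bids=[-] asks=[#6:9@103 #4:3@104 #2:9@105]
After op 9 [order #8] limit_buy(price=105, qty=6): fills=#8x#6:6@103; bids=[-] asks=[#6:3@103 #4:3@104 #2:9@105]
After op 10 [order #9] limit_buy(price=104, qty=5): fills=#9x#6:3@103 #9x#4:2@104; bids=[-] asks=[#4:1@104 #2:9@105]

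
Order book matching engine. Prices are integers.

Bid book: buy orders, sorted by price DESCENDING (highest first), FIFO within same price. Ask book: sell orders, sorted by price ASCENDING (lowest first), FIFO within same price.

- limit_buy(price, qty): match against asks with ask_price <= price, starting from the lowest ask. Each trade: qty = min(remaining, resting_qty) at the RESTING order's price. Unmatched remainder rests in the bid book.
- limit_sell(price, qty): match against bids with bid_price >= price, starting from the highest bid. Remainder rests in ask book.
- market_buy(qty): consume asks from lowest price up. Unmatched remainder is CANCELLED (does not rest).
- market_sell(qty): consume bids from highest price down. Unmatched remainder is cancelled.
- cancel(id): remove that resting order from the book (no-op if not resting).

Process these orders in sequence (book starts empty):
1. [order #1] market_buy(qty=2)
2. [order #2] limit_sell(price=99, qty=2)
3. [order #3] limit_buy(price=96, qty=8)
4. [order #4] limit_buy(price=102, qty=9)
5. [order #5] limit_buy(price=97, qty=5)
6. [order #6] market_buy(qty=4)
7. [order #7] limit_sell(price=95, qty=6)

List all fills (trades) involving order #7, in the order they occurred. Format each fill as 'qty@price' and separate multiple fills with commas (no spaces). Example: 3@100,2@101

Answer: 6@102

Derivation:
After op 1 [order #1] market_buy(qty=2): fills=none; bids=[-] asks=[-]
After op 2 [order #2] limit_sell(price=99, qty=2): fills=none; bids=[-] asks=[#2:2@99]
After op 3 [order #3] limit_buy(price=96, qty=8): fills=none; bids=[#3:8@96] asks=[#2:2@99]
After op 4 [order #4] limit_buy(price=102, qty=9): fills=#4x#2:2@99; bids=[#4:7@102 #3:8@96] asks=[-]
After op 5 [order #5] limit_buy(price=97, qty=5): fills=none; bids=[#4:7@102 #5:5@97 #3:8@96] asks=[-]
After op 6 [order #6] market_buy(qty=4): fills=none; bids=[#4:7@102 #5:5@97 #3:8@96] asks=[-]
After op 7 [order #7] limit_sell(price=95, qty=6): fills=#4x#7:6@102; bids=[#4:1@102 #5:5@97 #3:8@96] asks=[-]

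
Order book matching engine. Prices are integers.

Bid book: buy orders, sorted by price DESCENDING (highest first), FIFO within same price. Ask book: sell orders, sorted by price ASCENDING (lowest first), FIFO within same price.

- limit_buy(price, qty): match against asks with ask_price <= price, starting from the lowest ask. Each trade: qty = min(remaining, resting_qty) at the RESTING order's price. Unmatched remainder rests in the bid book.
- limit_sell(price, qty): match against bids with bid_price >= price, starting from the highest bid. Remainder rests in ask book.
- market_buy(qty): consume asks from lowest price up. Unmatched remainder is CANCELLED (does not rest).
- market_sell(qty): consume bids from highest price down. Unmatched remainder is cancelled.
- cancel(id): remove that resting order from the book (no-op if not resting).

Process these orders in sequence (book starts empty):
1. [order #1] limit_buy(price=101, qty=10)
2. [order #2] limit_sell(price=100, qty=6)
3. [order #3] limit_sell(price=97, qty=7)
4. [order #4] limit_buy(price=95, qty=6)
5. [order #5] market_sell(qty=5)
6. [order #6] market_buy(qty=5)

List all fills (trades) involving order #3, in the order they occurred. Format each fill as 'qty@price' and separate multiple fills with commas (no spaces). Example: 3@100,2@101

After op 1 [order #1] limit_buy(price=101, qty=10): fills=none; bids=[#1:10@101] asks=[-]
After op 2 [order #2] limit_sell(price=100, qty=6): fills=#1x#2:6@101; bids=[#1:4@101] asks=[-]
After op 3 [order #3] limit_sell(price=97, qty=7): fills=#1x#3:4@101; bids=[-] asks=[#3:3@97]
After op 4 [order #4] limit_buy(price=95, qty=6): fills=none; bids=[#4:6@95] asks=[#3:3@97]
After op 5 [order #5] market_sell(qty=5): fills=#4x#5:5@95; bids=[#4:1@95] asks=[#3:3@97]
After op 6 [order #6] market_buy(qty=5): fills=#6x#3:3@97; bids=[#4:1@95] asks=[-]

Answer: 4@101,3@97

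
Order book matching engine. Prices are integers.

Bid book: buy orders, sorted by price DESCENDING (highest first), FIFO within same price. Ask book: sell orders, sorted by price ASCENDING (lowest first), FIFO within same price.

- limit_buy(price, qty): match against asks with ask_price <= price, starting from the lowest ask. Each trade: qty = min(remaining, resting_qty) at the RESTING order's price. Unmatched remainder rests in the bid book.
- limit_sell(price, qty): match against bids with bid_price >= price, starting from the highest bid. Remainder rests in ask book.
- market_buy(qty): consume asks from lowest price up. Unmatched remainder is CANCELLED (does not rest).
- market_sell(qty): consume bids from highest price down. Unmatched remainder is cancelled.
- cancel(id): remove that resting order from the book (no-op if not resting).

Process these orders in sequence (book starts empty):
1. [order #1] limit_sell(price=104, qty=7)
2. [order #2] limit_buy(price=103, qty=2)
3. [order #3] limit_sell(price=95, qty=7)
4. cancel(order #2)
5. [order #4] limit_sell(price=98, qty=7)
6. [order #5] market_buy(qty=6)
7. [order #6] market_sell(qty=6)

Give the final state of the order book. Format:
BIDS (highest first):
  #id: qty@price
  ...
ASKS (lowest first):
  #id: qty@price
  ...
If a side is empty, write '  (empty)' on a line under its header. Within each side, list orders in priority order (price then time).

Answer: BIDS (highest first):
  (empty)
ASKS (lowest first):
  #4: 6@98
  #1: 7@104

Derivation:
After op 1 [order #1] limit_sell(price=104, qty=7): fills=none; bids=[-] asks=[#1:7@104]
After op 2 [order #2] limit_buy(price=103, qty=2): fills=none; bids=[#2:2@103] asks=[#1:7@104]
After op 3 [order #3] limit_sell(price=95, qty=7): fills=#2x#3:2@103; bids=[-] asks=[#3:5@95 #1:7@104]
After op 4 cancel(order #2): fills=none; bids=[-] asks=[#3:5@95 #1:7@104]
After op 5 [order #4] limit_sell(price=98, qty=7): fills=none; bids=[-] asks=[#3:5@95 #4:7@98 #1:7@104]
After op 6 [order #5] market_buy(qty=6): fills=#5x#3:5@95 #5x#4:1@98; bids=[-] asks=[#4:6@98 #1:7@104]
After op 7 [order #6] market_sell(qty=6): fills=none; bids=[-] asks=[#4:6@98 #1:7@104]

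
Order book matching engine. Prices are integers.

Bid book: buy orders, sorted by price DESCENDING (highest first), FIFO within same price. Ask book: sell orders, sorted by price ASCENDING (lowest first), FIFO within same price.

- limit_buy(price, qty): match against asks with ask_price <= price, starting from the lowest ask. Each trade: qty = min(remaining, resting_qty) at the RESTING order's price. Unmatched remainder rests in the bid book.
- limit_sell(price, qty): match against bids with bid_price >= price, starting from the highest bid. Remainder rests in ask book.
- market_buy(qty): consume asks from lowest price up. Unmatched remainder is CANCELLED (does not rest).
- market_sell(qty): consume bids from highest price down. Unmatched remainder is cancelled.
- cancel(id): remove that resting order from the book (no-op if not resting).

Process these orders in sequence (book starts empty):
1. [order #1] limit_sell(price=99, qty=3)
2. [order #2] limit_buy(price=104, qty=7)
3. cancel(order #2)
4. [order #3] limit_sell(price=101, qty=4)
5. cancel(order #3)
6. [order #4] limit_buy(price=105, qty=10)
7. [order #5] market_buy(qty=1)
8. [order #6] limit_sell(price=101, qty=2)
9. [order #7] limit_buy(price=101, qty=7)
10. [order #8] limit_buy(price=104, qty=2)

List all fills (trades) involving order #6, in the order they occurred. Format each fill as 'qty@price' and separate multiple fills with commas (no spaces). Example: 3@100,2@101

After op 1 [order #1] limit_sell(price=99, qty=3): fills=none; bids=[-] asks=[#1:3@99]
After op 2 [order #2] limit_buy(price=104, qty=7): fills=#2x#1:3@99; bids=[#2:4@104] asks=[-]
After op 3 cancel(order #2): fills=none; bids=[-] asks=[-]
After op 4 [order #3] limit_sell(price=101, qty=4): fills=none; bids=[-] asks=[#3:4@101]
After op 5 cancel(order #3): fills=none; bids=[-] asks=[-]
After op 6 [order #4] limit_buy(price=105, qty=10): fills=none; bids=[#4:10@105] asks=[-]
After op 7 [order #5] market_buy(qty=1): fills=none; bids=[#4:10@105] asks=[-]
After op 8 [order #6] limit_sell(price=101, qty=2): fills=#4x#6:2@105; bids=[#4:8@105] asks=[-]
After op 9 [order #7] limit_buy(price=101, qty=7): fills=none; bids=[#4:8@105 #7:7@101] asks=[-]
After op 10 [order #8] limit_buy(price=104, qty=2): fills=none; bids=[#4:8@105 #8:2@104 #7:7@101] asks=[-]

Answer: 2@105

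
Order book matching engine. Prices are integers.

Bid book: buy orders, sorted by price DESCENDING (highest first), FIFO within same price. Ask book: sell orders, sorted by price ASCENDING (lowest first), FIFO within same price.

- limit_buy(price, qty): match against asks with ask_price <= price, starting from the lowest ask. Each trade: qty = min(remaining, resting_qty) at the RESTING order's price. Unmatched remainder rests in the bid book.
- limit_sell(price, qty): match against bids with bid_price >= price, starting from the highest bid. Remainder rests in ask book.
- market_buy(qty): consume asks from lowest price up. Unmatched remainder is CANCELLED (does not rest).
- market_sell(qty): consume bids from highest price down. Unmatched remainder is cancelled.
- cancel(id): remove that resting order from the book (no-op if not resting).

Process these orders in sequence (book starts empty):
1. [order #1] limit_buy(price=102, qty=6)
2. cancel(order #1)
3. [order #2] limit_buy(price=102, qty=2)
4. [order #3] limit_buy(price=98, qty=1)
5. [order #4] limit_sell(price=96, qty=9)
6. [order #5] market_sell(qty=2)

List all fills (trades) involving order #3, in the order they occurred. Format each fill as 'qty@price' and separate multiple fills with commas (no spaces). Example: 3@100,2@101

Answer: 1@98

Derivation:
After op 1 [order #1] limit_buy(price=102, qty=6): fills=none; bids=[#1:6@102] asks=[-]
After op 2 cancel(order #1): fills=none; bids=[-] asks=[-]
After op 3 [order #2] limit_buy(price=102, qty=2): fills=none; bids=[#2:2@102] asks=[-]
After op 4 [order #3] limit_buy(price=98, qty=1): fills=none; bids=[#2:2@102 #3:1@98] asks=[-]
After op 5 [order #4] limit_sell(price=96, qty=9): fills=#2x#4:2@102 #3x#4:1@98; bids=[-] asks=[#4:6@96]
After op 6 [order #5] market_sell(qty=2): fills=none; bids=[-] asks=[#4:6@96]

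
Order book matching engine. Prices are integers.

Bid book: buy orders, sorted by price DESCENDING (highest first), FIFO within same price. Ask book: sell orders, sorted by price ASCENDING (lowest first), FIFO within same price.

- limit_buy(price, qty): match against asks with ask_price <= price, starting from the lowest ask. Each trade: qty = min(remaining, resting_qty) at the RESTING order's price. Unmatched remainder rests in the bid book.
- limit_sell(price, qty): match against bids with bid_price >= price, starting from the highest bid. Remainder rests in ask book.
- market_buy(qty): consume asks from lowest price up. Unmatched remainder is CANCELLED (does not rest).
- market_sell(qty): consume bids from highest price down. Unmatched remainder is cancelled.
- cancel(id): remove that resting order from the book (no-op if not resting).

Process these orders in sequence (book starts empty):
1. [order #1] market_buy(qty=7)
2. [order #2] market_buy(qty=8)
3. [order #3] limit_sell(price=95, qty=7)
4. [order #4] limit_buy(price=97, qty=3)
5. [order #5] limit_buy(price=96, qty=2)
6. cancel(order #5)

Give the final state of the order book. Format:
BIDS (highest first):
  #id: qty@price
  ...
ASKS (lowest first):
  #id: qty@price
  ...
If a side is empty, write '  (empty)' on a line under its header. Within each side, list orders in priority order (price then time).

Answer: BIDS (highest first):
  (empty)
ASKS (lowest first):
  #3: 2@95

Derivation:
After op 1 [order #1] market_buy(qty=7): fills=none; bids=[-] asks=[-]
After op 2 [order #2] market_buy(qty=8): fills=none; bids=[-] asks=[-]
After op 3 [order #3] limit_sell(price=95, qty=7): fills=none; bids=[-] asks=[#3:7@95]
After op 4 [order #4] limit_buy(price=97, qty=3): fills=#4x#3:3@95; bids=[-] asks=[#3:4@95]
After op 5 [order #5] limit_buy(price=96, qty=2): fills=#5x#3:2@95; bids=[-] asks=[#3:2@95]
After op 6 cancel(order #5): fills=none; bids=[-] asks=[#3:2@95]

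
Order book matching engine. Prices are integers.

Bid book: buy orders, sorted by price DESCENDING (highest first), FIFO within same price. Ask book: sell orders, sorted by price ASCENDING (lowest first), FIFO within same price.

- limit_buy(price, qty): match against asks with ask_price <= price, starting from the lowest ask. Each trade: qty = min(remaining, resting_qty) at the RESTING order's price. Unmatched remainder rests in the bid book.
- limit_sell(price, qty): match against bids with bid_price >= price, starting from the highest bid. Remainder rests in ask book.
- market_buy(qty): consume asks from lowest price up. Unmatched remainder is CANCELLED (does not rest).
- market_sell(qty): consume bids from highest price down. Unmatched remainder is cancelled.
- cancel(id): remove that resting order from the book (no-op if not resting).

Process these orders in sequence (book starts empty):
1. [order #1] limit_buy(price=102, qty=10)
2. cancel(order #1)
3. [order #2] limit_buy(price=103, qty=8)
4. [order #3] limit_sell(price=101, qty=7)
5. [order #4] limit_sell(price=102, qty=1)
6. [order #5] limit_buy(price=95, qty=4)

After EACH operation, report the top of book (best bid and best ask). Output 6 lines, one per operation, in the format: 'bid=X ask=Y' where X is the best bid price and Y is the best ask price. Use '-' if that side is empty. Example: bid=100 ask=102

Answer: bid=102 ask=-
bid=- ask=-
bid=103 ask=-
bid=103 ask=-
bid=- ask=-
bid=95 ask=-

Derivation:
After op 1 [order #1] limit_buy(price=102, qty=10): fills=none; bids=[#1:10@102] asks=[-]
After op 2 cancel(order #1): fills=none; bids=[-] asks=[-]
After op 3 [order #2] limit_buy(price=103, qty=8): fills=none; bids=[#2:8@103] asks=[-]
After op 4 [order #3] limit_sell(price=101, qty=7): fills=#2x#3:7@103; bids=[#2:1@103] asks=[-]
After op 5 [order #4] limit_sell(price=102, qty=1): fills=#2x#4:1@103; bids=[-] asks=[-]
After op 6 [order #5] limit_buy(price=95, qty=4): fills=none; bids=[#5:4@95] asks=[-]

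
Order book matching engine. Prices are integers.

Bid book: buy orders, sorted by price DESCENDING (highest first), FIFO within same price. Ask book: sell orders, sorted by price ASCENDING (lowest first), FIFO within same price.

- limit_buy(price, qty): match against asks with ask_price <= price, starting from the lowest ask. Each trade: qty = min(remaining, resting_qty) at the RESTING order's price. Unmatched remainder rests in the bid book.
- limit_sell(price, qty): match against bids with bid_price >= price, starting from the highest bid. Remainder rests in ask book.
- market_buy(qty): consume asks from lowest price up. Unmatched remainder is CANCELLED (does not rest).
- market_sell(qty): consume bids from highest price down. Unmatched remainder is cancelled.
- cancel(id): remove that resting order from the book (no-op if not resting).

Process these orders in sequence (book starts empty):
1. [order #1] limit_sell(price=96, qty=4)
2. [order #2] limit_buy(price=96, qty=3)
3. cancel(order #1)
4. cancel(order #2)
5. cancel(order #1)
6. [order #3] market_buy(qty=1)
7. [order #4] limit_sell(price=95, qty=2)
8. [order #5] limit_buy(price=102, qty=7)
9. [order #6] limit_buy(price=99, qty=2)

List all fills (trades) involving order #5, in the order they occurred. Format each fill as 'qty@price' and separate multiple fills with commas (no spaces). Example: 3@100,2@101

Answer: 2@95

Derivation:
After op 1 [order #1] limit_sell(price=96, qty=4): fills=none; bids=[-] asks=[#1:4@96]
After op 2 [order #2] limit_buy(price=96, qty=3): fills=#2x#1:3@96; bids=[-] asks=[#1:1@96]
After op 3 cancel(order #1): fills=none; bids=[-] asks=[-]
After op 4 cancel(order #2): fills=none; bids=[-] asks=[-]
After op 5 cancel(order #1): fills=none; bids=[-] asks=[-]
After op 6 [order #3] market_buy(qty=1): fills=none; bids=[-] asks=[-]
After op 7 [order #4] limit_sell(price=95, qty=2): fills=none; bids=[-] asks=[#4:2@95]
After op 8 [order #5] limit_buy(price=102, qty=7): fills=#5x#4:2@95; bids=[#5:5@102] asks=[-]
After op 9 [order #6] limit_buy(price=99, qty=2): fills=none; bids=[#5:5@102 #6:2@99] asks=[-]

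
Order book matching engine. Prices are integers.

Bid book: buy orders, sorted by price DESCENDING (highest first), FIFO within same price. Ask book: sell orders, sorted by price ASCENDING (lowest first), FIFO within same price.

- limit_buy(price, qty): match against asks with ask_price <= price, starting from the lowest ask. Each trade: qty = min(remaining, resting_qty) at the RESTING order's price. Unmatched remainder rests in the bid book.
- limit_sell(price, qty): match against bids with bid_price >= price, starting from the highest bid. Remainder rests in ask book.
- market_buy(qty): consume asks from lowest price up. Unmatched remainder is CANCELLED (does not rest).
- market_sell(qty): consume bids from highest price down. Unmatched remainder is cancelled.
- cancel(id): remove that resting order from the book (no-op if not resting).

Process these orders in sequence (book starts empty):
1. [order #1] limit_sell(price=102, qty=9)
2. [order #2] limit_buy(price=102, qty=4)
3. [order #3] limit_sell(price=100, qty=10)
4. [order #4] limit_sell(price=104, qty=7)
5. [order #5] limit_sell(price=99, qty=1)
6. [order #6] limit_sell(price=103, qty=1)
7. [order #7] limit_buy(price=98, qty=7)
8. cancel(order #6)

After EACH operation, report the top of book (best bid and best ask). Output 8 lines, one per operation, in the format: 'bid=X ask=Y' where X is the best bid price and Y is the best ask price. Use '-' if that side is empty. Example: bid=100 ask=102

Answer: bid=- ask=102
bid=- ask=102
bid=- ask=100
bid=- ask=100
bid=- ask=99
bid=- ask=99
bid=98 ask=99
bid=98 ask=99

Derivation:
After op 1 [order #1] limit_sell(price=102, qty=9): fills=none; bids=[-] asks=[#1:9@102]
After op 2 [order #2] limit_buy(price=102, qty=4): fills=#2x#1:4@102; bids=[-] asks=[#1:5@102]
After op 3 [order #3] limit_sell(price=100, qty=10): fills=none; bids=[-] asks=[#3:10@100 #1:5@102]
After op 4 [order #4] limit_sell(price=104, qty=7): fills=none; bids=[-] asks=[#3:10@100 #1:5@102 #4:7@104]
After op 5 [order #5] limit_sell(price=99, qty=1): fills=none; bids=[-] asks=[#5:1@99 #3:10@100 #1:5@102 #4:7@104]
After op 6 [order #6] limit_sell(price=103, qty=1): fills=none; bids=[-] asks=[#5:1@99 #3:10@100 #1:5@102 #6:1@103 #4:7@104]
After op 7 [order #7] limit_buy(price=98, qty=7): fills=none; bids=[#7:7@98] asks=[#5:1@99 #3:10@100 #1:5@102 #6:1@103 #4:7@104]
After op 8 cancel(order #6): fills=none; bids=[#7:7@98] asks=[#5:1@99 #3:10@100 #1:5@102 #4:7@104]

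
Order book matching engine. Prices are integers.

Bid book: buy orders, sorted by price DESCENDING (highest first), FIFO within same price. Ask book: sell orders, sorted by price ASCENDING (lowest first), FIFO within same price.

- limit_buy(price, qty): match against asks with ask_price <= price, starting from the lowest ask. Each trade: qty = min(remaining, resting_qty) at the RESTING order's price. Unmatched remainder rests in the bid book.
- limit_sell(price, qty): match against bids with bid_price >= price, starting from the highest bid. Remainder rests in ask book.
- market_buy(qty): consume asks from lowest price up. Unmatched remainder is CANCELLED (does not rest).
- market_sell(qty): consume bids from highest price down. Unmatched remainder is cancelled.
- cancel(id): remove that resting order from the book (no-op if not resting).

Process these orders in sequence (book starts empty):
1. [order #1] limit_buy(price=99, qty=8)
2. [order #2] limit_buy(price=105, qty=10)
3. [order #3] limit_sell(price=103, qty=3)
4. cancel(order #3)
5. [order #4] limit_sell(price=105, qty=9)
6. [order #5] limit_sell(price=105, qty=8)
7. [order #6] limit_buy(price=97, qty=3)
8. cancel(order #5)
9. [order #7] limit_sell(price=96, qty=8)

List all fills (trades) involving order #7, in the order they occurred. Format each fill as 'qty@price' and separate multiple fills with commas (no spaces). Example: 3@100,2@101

Answer: 8@99

Derivation:
After op 1 [order #1] limit_buy(price=99, qty=8): fills=none; bids=[#1:8@99] asks=[-]
After op 2 [order #2] limit_buy(price=105, qty=10): fills=none; bids=[#2:10@105 #1:8@99] asks=[-]
After op 3 [order #3] limit_sell(price=103, qty=3): fills=#2x#3:3@105; bids=[#2:7@105 #1:8@99] asks=[-]
After op 4 cancel(order #3): fills=none; bids=[#2:7@105 #1:8@99] asks=[-]
After op 5 [order #4] limit_sell(price=105, qty=9): fills=#2x#4:7@105; bids=[#1:8@99] asks=[#4:2@105]
After op 6 [order #5] limit_sell(price=105, qty=8): fills=none; bids=[#1:8@99] asks=[#4:2@105 #5:8@105]
After op 7 [order #6] limit_buy(price=97, qty=3): fills=none; bids=[#1:8@99 #6:3@97] asks=[#4:2@105 #5:8@105]
After op 8 cancel(order #5): fills=none; bids=[#1:8@99 #6:3@97] asks=[#4:2@105]
After op 9 [order #7] limit_sell(price=96, qty=8): fills=#1x#7:8@99; bids=[#6:3@97] asks=[#4:2@105]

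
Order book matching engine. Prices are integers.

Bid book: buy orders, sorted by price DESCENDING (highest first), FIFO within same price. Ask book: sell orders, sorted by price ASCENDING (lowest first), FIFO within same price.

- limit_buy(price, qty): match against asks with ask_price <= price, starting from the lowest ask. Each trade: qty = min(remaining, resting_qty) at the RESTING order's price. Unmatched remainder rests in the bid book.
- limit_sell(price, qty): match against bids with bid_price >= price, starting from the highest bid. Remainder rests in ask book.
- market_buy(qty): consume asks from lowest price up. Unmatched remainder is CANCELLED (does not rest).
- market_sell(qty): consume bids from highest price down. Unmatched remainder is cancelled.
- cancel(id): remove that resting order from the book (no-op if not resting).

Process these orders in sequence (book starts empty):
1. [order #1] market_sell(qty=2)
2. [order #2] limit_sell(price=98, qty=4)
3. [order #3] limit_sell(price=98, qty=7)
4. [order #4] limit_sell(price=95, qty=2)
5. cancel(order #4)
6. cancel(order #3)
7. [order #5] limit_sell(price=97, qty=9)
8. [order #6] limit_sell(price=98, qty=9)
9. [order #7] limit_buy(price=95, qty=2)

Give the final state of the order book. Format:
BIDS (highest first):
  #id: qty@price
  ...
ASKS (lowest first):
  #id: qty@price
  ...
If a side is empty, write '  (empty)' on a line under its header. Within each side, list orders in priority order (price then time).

After op 1 [order #1] market_sell(qty=2): fills=none; bids=[-] asks=[-]
After op 2 [order #2] limit_sell(price=98, qty=4): fills=none; bids=[-] asks=[#2:4@98]
After op 3 [order #3] limit_sell(price=98, qty=7): fills=none; bids=[-] asks=[#2:4@98 #3:7@98]
After op 4 [order #4] limit_sell(price=95, qty=2): fills=none; bids=[-] asks=[#4:2@95 #2:4@98 #3:7@98]
After op 5 cancel(order #4): fills=none; bids=[-] asks=[#2:4@98 #3:7@98]
After op 6 cancel(order #3): fills=none; bids=[-] asks=[#2:4@98]
After op 7 [order #5] limit_sell(price=97, qty=9): fills=none; bids=[-] asks=[#5:9@97 #2:4@98]
After op 8 [order #6] limit_sell(price=98, qty=9): fills=none; bids=[-] asks=[#5:9@97 #2:4@98 #6:9@98]
After op 9 [order #7] limit_buy(price=95, qty=2): fills=none; bids=[#7:2@95] asks=[#5:9@97 #2:4@98 #6:9@98]

Answer: BIDS (highest first):
  #7: 2@95
ASKS (lowest first):
  #5: 9@97
  #2: 4@98
  #6: 9@98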